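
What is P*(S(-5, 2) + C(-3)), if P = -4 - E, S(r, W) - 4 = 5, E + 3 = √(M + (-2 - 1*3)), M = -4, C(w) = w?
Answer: -6 - 18*I ≈ -6.0 - 18.0*I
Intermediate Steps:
E = -3 + 3*I (E = -3 + √(-4 + (-2 - 1*3)) = -3 + √(-4 + (-2 - 3)) = -3 + √(-4 - 5) = -3 + √(-9) = -3 + 3*I ≈ -3.0 + 3.0*I)
S(r, W) = 9 (S(r, W) = 4 + 5 = 9)
P = -1 - 3*I (P = -4 - (-3 + 3*I) = -4 + (3 - 3*I) = -1 - 3*I ≈ -1.0 - 3.0*I)
P*(S(-5, 2) + C(-3)) = (-1 - 3*I)*(9 - 3) = (-1 - 3*I)*6 = -6 - 18*I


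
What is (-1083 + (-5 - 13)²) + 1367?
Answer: 608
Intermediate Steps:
(-1083 + (-5 - 13)²) + 1367 = (-1083 + (-18)²) + 1367 = (-1083 + 324) + 1367 = -759 + 1367 = 608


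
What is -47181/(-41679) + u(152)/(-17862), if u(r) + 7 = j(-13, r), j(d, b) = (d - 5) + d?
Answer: 15635756/13786487 ≈ 1.1341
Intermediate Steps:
j(d, b) = -5 + 2*d (j(d, b) = (-5 + d) + d = -5 + 2*d)
u(r) = -38 (u(r) = -7 + (-5 + 2*(-13)) = -7 + (-5 - 26) = -7 - 31 = -38)
-47181/(-41679) + u(152)/(-17862) = -47181/(-41679) - 38/(-17862) = -47181*(-1/41679) - 38*(-1/17862) = 15727/13893 + 19/8931 = 15635756/13786487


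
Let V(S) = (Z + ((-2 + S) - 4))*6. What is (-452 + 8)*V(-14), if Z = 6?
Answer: 37296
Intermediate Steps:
V(S) = 6*S (V(S) = (6 + ((-2 + S) - 4))*6 = (6 + (-6 + S))*6 = S*6 = 6*S)
(-452 + 8)*V(-14) = (-452 + 8)*(6*(-14)) = -444*(-84) = 37296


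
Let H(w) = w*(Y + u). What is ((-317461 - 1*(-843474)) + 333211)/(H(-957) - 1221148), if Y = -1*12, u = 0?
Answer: -107403/151208 ≈ -0.71030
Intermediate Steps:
Y = -12
H(w) = -12*w (H(w) = w*(-12 + 0) = w*(-12) = -12*w)
((-317461 - 1*(-843474)) + 333211)/(H(-957) - 1221148) = ((-317461 - 1*(-843474)) + 333211)/(-12*(-957) - 1221148) = ((-317461 + 843474) + 333211)/(11484 - 1221148) = (526013 + 333211)/(-1209664) = 859224*(-1/1209664) = -107403/151208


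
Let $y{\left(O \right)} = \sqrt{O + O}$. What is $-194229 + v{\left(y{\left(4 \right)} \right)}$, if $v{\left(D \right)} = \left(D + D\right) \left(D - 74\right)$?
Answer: $-194213 - 296 \sqrt{2} \approx -1.9463 \cdot 10^{5}$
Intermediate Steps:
$y{\left(O \right)} = \sqrt{2} \sqrt{O}$ ($y{\left(O \right)} = \sqrt{2 O} = \sqrt{2} \sqrt{O}$)
$v{\left(D \right)} = 2 D \left(-74 + D\right)$
$-194229 + v{\left(y{\left(4 \right)} \right)} = -194229 + 2 \sqrt{2} \sqrt{4} \left(-74 + \sqrt{2} \sqrt{4}\right) = -194229 + 2 \sqrt{2} \cdot 2 \left(-74 + \sqrt{2} \cdot 2\right) = -194229 + 2 \cdot 2 \sqrt{2} \left(-74 + 2 \sqrt{2}\right) = -194229 + 4 \sqrt{2} \left(-74 + 2 \sqrt{2}\right)$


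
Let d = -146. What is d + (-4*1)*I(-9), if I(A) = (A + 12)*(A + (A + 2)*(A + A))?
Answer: -1550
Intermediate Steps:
I(A) = (12 + A)*(A + 2*A*(2 + A)) (I(A) = (12 + A)*(A + (2 + A)*(2*A)) = (12 + A)*(A + 2*A*(2 + A)))
d + (-4*1)*I(-9) = -146 + (-4*1)*(-9*(60 + 2*(-9)² + 29*(-9))) = -146 - (-36)*(60 + 2*81 - 261) = -146 - (-36)*(60 + 162 - 261) = -146 - (-36)*(-39) = -146 - 4*351 = -146 - 1404 = -1550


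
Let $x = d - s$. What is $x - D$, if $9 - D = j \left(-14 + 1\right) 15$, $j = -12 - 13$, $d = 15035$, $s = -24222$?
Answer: $44123$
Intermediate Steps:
$j = -25$
$x = 39257$ ($x = 15035 - -24222 = 15035 + 24222 = 39257$)
$D = -4866$ ($D = 9 - - 25 \left(-14 + 1\right) 15 = 9 - \left(-25\right) \left(-13\right) 15 = 9 - 325 \cdot 15 = 9 - 4875 = -4866$)
$x - D = 39257 - -4866 = 39257 + 4866 = 44123$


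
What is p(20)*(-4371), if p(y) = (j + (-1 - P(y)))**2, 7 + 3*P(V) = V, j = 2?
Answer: -145700/3 ≈ -48567.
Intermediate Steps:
P(V) = -7/3 + V/3
p(y) = (10/3 - y/3)**2 (p(y) = (2 + (-1 - (-7/3 + y/3)))**2 = (2 + (-1 + (7/3 - y/3)))**2 = (2 + (4/3 - y/3))**2 = (10/3 - y/3)**2)
p(20)*(-4371) = ((-10 + 20)**2/9)*(-4371) = ((1/9)*10**2)*(-4371) = ((1/9)*100)*(-4371) = (100/9)*(-4371) = -145700/3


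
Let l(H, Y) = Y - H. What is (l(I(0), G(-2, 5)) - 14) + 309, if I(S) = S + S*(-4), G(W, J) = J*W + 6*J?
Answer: 315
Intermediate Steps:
G(W, J) = 6*J + J*W
I(S) = -3*S (I(S) = S - 4*S = -3*S)
(l(I(0), G(-2, 5)) - 14) + 309 = ((5*(6 - 2) - (-3)*0) - 14) + 309 = ((5*4 - 1*0) - 14) + 309 = ((20 + 0) - 14) + 309 = (20 - 14) + 309 = 6 + 309 = 315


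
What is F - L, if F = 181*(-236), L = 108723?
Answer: -151439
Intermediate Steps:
F = -42716
F - L = -42716 - 1*108723 = -42716 - 108723 = -151439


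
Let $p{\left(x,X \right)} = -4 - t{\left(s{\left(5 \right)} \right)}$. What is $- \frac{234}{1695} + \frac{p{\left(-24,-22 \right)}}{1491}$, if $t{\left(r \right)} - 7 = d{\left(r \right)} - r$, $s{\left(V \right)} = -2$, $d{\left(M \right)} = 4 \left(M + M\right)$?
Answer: $- \frac{38201}{280805} \approx -0.13604$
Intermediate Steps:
$d{\left(M \right)} = 8 M$ ($d{\left(M \right)} = 4 \cdot 2 M = 8 M$)
$t{\left(r \right)} = 7 + 7 r$ ($t{\left(r \right)} = 7 + \left(8 r - r\right) = 7 + 7 r$)
$p{\left(x,X \right)} = 3$ ($p{\left(x,X \right)} = -4 - \left(7 + 7 \left(-2\right)\right) = -4 - \left(7 - 14\right) = -4 - -7 = -4 + 7 = 3$)
$- \frac{234}{1695} + \frac{p{\left(-24,-22 \right)}}{1491} = - \frac{234}{1695} + \frac{3}{1491} = \left(-234\right) \frac{1}{1695} + 3 \cdot \frac{1}{1491} = - \frac{78}{565} + \frac{1}{497} = - \frac{38201}{280805}$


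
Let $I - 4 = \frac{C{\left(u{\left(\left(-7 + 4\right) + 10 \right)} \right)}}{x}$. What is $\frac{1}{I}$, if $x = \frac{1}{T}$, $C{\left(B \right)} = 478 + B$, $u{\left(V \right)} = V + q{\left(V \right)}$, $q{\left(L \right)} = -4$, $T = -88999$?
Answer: $- \frac{1}{42808515} \approx -2.336 \cdot 10^{-8}$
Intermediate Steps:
$u{\left(V \right)} = -4 + V$ ($u{\left(V \right)} = V - 4 = -4 + V$)
$x = - \frac{1}{88999}$ ($x = \frac{1}{-88999} = - \frac{1}{88999} \approx -1.1236 \cdot 10^{-5}$)
$I = -42808515$ ($I = 4 + \frac{478 + \left(-4 + \left(\left(-7 + 4\right) + 10\right)\right)}{- \frac{1}{88999}} = 4 + \left(478 + \left(-4 + \left(-3 + 10\right)\right)\right) \left(-88999\right) = 4 + \left(478 + \left(-4 + 7\right)\right) \left(-88999\right) = 4 + \left(478 + 3\right) \left(-88999\right) = 4 + 481 \left(-88999\right) = 4 - 42808519 = -42808515$)
$\frac{1}{I} = \frac{1}{-42808515} = - \frac{1}{42808515}$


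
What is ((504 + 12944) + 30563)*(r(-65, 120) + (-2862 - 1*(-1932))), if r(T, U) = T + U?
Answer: -38509625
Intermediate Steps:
((504 + 12944) + 30563)*(r(-65, 120) + (-2862 - 1*(-1932))) = ((504 + 12944) + 30563)*((-65 + 120) + (-2862 - 1*(-1932))) = (13448 + 30563)*(55 + (-2862 + 1932)) = 44011*(55 - 930) = 44011*(-875) = -38509625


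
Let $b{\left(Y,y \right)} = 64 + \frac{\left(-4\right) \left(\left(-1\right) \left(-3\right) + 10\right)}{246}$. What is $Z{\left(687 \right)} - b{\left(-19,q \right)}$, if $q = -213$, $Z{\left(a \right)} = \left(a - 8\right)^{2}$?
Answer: $\frac{56700197}{123} \approx 4.6098 \cdot 10^{5}$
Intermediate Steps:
$Z{\left(a \right)} = \left(-8 + a\right)^{2}$
$b{\left(Y,y \right)} = \frac{7846}{123}$ ($b{\left(Y,y \right)} = 64 + - 4 \left(3 + 10\right) \frac{1}{246} = 64 + \left(-4\right) 13 \cdot \frac{1}{246} = 64 - \frac{26}{123} = \frac{7846}{123}$)
$Z{\left(687 \right)} - b{\left(-19,q \right)} = \left(-8 + 687\right)^{2} - \frac{7846}{123} = 679^{2} - \frac{7846}{123} = 461041 - \frac{7846}{123} = \frac{56700197}{123}$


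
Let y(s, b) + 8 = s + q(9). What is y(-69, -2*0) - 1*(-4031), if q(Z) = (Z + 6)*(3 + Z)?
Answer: 4134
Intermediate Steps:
q(Z) = (3 + Z)*(6 + Z) (q(Z) = (6 + Z)*(3 + Z) = (3 + Z)*(6 + Z))
y(s, b) = 172 + s (y(s, b) = -8 + (s + (18 + 9² + 9*9)) = -8 + (s + (18 + 81 + 81)) = -8 + (s + 180) = -8 + (180 + s) = 172 + s)
y(-69, -2*0) - 1*(-4031) = (172 - 69) - 1*(-4031) = 103 + 4031 = 4134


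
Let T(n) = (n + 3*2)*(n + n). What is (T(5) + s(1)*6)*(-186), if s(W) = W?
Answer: -21576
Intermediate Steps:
T(n) = 2*n*(6 + n) (T(n) = (n + 6)*(2*n) = (6 + n)*(2*n) = 2*n*(6 + n))
(T(5) + s(1)*6)*(-186) = (2*5*(6 + 5) + 1*6)*(-186) = (2*5*11 + 6)*(-186) = (110 + 6)*(-186) = 116*(-186) = -21576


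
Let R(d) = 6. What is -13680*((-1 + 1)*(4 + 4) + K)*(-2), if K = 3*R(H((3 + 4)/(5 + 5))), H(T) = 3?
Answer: 492480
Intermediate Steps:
K = 18 (K = 3*6 = 18)
-13680*((-1 + 1)*(4 + 4) + K)*(-2) = -13680*((-1 + 1)*(4 + 4) + 18)*(-2) = -13680*(0*8 + 18)*(-2) = -13680*(0 + 18)*(-2) = -246240*(-2) = -13680*(-36) = 492480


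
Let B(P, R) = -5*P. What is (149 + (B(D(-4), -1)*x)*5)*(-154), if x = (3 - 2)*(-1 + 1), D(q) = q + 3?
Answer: -22946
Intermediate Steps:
D(q) = 3 + q
x = 0 (x = 1*0 = 0)
(149 + (B(D(-4), -1)*x)*5)*(-154) = (149 + (-5*(3 - 4)*0)*5)*(-154) = (149 + (-5*(-1)*0)*5)*(-154) = (149 + (5*0)*5)*(-154) = (149 + 0*5)*(-154) = (149 + 0)*(-154) = 149*(-154) = -22946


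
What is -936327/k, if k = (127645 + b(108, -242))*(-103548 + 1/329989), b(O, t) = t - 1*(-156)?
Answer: 44139658629/622664698022827 ≈ 7.0888e-5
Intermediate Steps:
b(O, t) = 156 + t (b(O, t) = t + 156 = 156 + t)
k = -4358652886159789/329989 (k = (127645 + (156 - 242))*(-103548 + 1/329989) = (127645 - 86)*(-103548 + 1/329989) = 127559*(-34169700971/329989) = -4358652886159789/329989 ≈ -1.3208e+10)
-936327/k = -936327/(-4358652886159789/329989) = -936327*(-329989/4358652886159789) = 44139658629/622664698022827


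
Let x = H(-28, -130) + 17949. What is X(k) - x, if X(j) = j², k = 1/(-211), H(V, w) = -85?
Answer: -795323143/44521 ≈ -17864.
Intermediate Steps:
k = -1/211 ≈ -0.0047393
x = 17864 (x = -85 + 17949 = 17864)
X(k) - x = (-1/211)² - 1*17864 = 1/44521 - 17864 = -795323143/44521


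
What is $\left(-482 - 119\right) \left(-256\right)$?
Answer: $153856$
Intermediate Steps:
$\left(-482 - 119\right) \left(-256\right) = \left(-601\right) \left(-256\right) = 153856$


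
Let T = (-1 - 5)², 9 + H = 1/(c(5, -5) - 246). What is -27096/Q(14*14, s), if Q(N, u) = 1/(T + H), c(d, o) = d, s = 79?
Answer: -176286576/241 ≈ -7.3148e+5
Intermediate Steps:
H = -2170/241 (H = -9 + 1/(5 - 246) = -9 + 1/(-241) = -9 - 1/241 = -2170/241 ≈ -9.0042)
T = 36 (T = (-6)² = 36)
Q(N, u) = 241/6506 (Q(N, u) = 1/(36 - 2170/241) = 1/(6506/241) = 241/6506)
-27096/Q(14*14, s) = -27096/241/6506 = -27096*6506/241 = -176286576/241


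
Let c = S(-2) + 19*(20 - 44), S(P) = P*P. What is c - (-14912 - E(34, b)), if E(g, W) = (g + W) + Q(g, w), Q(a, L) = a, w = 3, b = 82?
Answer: 14610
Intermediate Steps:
S(P) = P**2
E(g, W) = W + 2*g (E(g, W) = (g + W) + g = (W + g) + g = W + 2*g)
c = -452 (c = (-2)**2 + 19*(20 - 44) = 4 + 19*(-24) = 4 - 456 = -452)
c - (-14912 - E(34, b)) = -452 - (-14912 - (82 + 2*34)) = -452 - (-14912 - (82 + 68)) = -452 - (-14912 - 1*150) = -452 - (-14912 - 150) = -452 - 1*(-15062) = -452 + 15062 = 14610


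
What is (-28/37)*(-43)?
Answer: 1204/37 ≈ 32.541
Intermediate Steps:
(-28/37)*(-43) = ((1/37)*(-28))*(-43) = -28/37*(-43) = 1204/37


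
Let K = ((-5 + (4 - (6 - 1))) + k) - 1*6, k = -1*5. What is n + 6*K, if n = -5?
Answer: -107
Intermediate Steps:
k = -5
K = -17 (K = ((-5 + (4 - (6 - 1))) - 5) - 1*6 = ((-5 + (4 - 1*5)) - 5) - 6 = ((-5 + (4 - 5)) - 5) - 6 = ((-5 - 1) - 5) - 6 = (-6 - 5) - 6 = -11 - 6 = -17)
n + 6*K = -5 + 6*(-17) = -5 - 102 = -107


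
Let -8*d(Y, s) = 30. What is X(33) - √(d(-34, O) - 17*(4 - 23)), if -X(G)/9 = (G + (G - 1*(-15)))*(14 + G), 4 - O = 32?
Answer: -34263 - √1277/2 ≈ -34281.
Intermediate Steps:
O = -28 (O = 4 - 1*32 = 4 - 32 = -28)
d(Y, s) = -15/4 (d(Y, s) = -⅛*30 = -15/4)
X(G) = -9*(14 + G)*(15 + 2*G) (X(G) = -9*(G + (G - 1*(-15)))*(14 + G) = -9*(G + (G + 15))*(14 + G) = -9*(G + (15 + G))*(14 + G) = -9*(15 + 2*G)*(14 + G) = -9*(14 + G)*(15 + 2*G))
X(33) - √(d(-34, O) - 17*(4 - 23)) = (-1890 - 387*33 - 18*33²) - √(-15/4 - 17*(4 - 23)) = (-1890 - 12771 - 18*1089) - √(-15/4 - 17*(-19)) = (-1890 - 12771 - 19602) - √(-15/4 + 323) = -34263 - √(1277/4) = -34263 - √1277/2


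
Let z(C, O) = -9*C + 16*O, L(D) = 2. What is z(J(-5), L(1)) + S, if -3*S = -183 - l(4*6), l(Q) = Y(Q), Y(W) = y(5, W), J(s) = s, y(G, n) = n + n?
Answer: 154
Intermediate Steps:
y(G, n) = 2*n
Y(W) = 2*W
l(Q) = 2*Q
S = 77 (S = -(-183 - 2*4*6)/3 = -(-183 - 2*24)/3 = -(-183 - 1*48)/3 = -(-183 - 48)/3 = -⅓*(-231) = 77)
z(J(-5), L(1)) + S = (-9*(-5) + 16*2) + 77 = (45 + 32) + 77 = 77 + 77 = 154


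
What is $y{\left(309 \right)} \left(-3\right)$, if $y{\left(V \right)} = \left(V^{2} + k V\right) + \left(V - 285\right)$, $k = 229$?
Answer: $-498798$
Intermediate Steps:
$y{\left(V \right)} = -285 + V^{2} + 230 V$ ($y{\left(V \right)} = \left(V^{2} + 229 V\right) + \left(V - 285\right) = \left(V^{2} + 229 V\right) + \left(-285 + V\right) = -285 + V^{2} + 230 V$)
$y{\left(309 \right)} \left(-3\right) = \left(-285 + 309^{2} + 230 \cdot 309\right) \left(-3\right) = \left(-285 + 95481 + 71070\right) \left(-3\right) = 166266 \left(-3\right) = -498798$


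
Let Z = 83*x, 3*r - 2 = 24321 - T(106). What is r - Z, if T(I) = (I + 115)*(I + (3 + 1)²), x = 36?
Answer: -11603/3 ≈ -3867.7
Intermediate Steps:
T(I) = (16 + I)*(115 + I) (T(I) = (115 + I)*(I + 4²) = (115 + I)*(I + 16) = (115 + I)*(16 + I) = (16 + I)*(115 + I))
r = -2639/3 (r = ⅔ + (24321 - (1840 + 106² + 131*106))/3 = ⅔ + (24321 - (1840 + 11236 + 13886))/3 = ⅔ + (24321 - 1*26962)/3 = ⅔ + (24321 - 26962)/3 = ⅔ + (⅓)*(-2641) = ⅔ - 2641/3 = -2639/3 ≈ -879.67)
Z = 2988 (Z = 83*36 = 2988)
r - Z = -2639/3 - 1*2988 = -2639/3 - 2988 = -11603/3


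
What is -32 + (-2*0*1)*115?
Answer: -32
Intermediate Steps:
-32 + (-2*0*1)*115 = -32 + (0*1)*115 = -32 + 0*115 = -32 + 0 = -32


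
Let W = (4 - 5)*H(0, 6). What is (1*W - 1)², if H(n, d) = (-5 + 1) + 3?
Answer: 0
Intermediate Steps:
H(n, d) = -1 (H(n, d) = -4 + 3 = -1)
W = 1 (W = (4 - 5)*(-1) = -1*(-1) = 1)
(1*W - 1)² = (1*1 - 1)² = (1 - 1)² = 0² = 0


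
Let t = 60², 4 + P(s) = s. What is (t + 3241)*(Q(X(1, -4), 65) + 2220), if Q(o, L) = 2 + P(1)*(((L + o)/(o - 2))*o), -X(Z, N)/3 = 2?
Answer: 57170237/4 ≈ 1.4293e+7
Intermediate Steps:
P(s) = -4 + s
t = 3600
X(Z, N) = -6 (X(Z, N) = -3*2 = -6)
Q(o, L) = 2 - 3*o*(L + o)/(-2 + o) (Q(o, L) = 2 + (-4 + 1)*(((L + o)/(o - 2))*o) = 2 - 3*(L + o)/(-2 + o)*o = 2 - 3*o*(L + o)/(-2 + o))
(t + 3241)*(Q(X(1, -4), 65) + 2220) = (3600 + 3241)*((-4 - 3*(-6)² + 2*(-6) - 3*65*(-6))/(-2 - 6) + 2220) = 6841*((-4 - 3*36 - 12 + 1170)/(-8) + 2220) = 6841*(-(-4 - 108 - 12 + 1170)/8 + 2220) = 6841*(-⅛*1046 + 2220) = 6841*(-523/4 + 2220) = 6841*(8357/4) = 57170237/4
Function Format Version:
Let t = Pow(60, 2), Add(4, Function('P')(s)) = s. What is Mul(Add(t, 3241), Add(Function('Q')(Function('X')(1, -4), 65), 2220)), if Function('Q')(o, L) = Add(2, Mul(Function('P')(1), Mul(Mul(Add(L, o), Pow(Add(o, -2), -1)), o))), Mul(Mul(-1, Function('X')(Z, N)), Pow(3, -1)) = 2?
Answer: Rational(57170237, 4) ≈ 1.4293e+7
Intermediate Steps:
Function('P')(s) = Add(-4, s)
t = 3600
Function('X')(Z, N) = -6 (Function('X')(Z, N) = Mul(-3, 2) = -6)
Function('Q')(o, L) = Add(2, Mul(-3, o, Pow(Add(-2, o), -1), Add(L, o))) (Function('Q')(o, L) = Add(2, Mul(Add(-4, 1), Mul(Mul(Add(L, o), Pow(Add(o, -2), -1)), o))) = Add(2, Mul(-3, Mul(Mul(Add(L, o), Pow(Add(-2, o), -1)), o))) = Add(2, Mul(-3, Mul(Mul(Pow(Add(-2, o), -1), Add(L, o)), o))) = Add(2, Mul(-3, Mul(o, Pow(Add(-2, o), -1), Add(L, o)))) = Add(2, Mul(-3, o, Pow(Add(-2, o), -1), Add(L, o))))
Mul(Add(t, 3241), Add(Function('Q')(Function('X')(1, -4), 65), 2220)) = Mul(Add(3600, 3241), Add(Mul(Pow(Add(-2, -6), -1), Add(-4, Mul(-3, Pow(-6, 2)), Mul(2, -6), Mul(-3, 65, -6))), 2220)) = Mul(6841, Add(Mul(Pow(-8, -1), Add(-4, Mul(-3, 36), -12, 1170)), 2220)) = Mul(6841, Add(Mul(Rational(-1, 8), Add(-4, -108, -12, 1170)), 2220)) = Mul(6841, Add(Mul(Rational(-1, 8), 1046), 2220)) = Mul(6841, Add(Rational(-523, 4), 2220)) = Mul(6841, Rational(8357, 4)) = Rational(57170237, 4)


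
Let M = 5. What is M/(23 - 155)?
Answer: -5/132 ≈ -0.037879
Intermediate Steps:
M/(23 - 155) = 5/(23 - 155) = 5/(-132) = 5*(-1/132) = -5/132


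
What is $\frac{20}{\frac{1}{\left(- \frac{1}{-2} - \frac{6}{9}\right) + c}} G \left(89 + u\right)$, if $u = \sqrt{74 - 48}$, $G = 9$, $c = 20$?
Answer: $317730 + 3570 \sqrt{26} \approx 3.3593 \cdot 10^{5}$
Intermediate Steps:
$u = \sqrt{26} \approx 5.099$
$\frac{20}{\frac{1}{\left(- \frac{1}{-2} - \frac{6}{9}\right) + c}} G \left(89 + u\right) = \frac{20}{\frac{1}{\left(- \frac{1}{-2} - \frac{6}{9}\right) + 20}} \cdot 9 \left(89 + \sqrt{26}\right) = \frac{20}{\frac{1}{\left(\left(-1\right) \left(- \frac{1}{2}\right) - \frac{2}{3}\right) + 20}} \cdot 9 \left(89 + \sqrt{26}\right) = \frac{20}{\frac{1}{\left(\frac{1}{2} - \frac{2}{3}\right) + 20}} \cdot 9 \left(89 + \sqrt{26}\right) = \frac{20}{\frac{1}{- \frac{1}{6} + 20}} \cdot 9 \left(89 + \sqrt{26}\right) = \frac{20}{\frac{1}{\frac{119}{6}}} \cdot 9 \left(89 + \sqrt{26}\right) = \frac{20}{\frac{6}{119}} \cdot 9 \left(89 + \sqrt{26}\right) = 20 \cdot \frac{119}{6} \cdot 9 \left(89 + \sqrt{26}\right) = \frac{1190}{3} \cdot 9 \left(89 + \sqrt{26}\right) = 3570 \left(89 + \sqrt{26}\right) = 317730 + 3570 \sqrt{26}$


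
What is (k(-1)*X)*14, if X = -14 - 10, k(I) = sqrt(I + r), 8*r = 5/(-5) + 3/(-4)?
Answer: -42*I*sqrt(78) ≈ -370.93*I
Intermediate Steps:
r = -7/32 (r = (5/(-5) + 3/(-4))/8 = (5*(-1/5) + 3*(-1/4))/8 = (-1 - 3/4)/8 = (1/8)*(-7/4) = -7/32 ≈ -0.21875)
k(I) = sqrt(-7/32 + I) (k(I) = sqrt(I - 7/32) = sqrt(-7/32 + I))
X = -24
(k(-1)*X)*14 = ((sqrt(-14 + 64*(-1))/8)*(-24))*14 = ((sqrt(-14 - 64)/8)*(-24))*14 = ((sqrt(-78)/8)*(-24))*14 = (((I*sqrt(78))/8)*(-24))*14 = ((I*sqrt(78)/8)*(-24))*14 = -3*I*sqrt(78)*14 = -42*I*sqrt(78)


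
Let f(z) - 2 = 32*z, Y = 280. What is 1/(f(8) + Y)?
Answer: 1/538 ≈ 0.0018587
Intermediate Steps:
f(z) = 2 + 32*z
1/(f(8) + Y) = 1/((2 + 32*8) + 280) = 1/((2 + 256) + 280) = 1/(258 + 280) = 1/538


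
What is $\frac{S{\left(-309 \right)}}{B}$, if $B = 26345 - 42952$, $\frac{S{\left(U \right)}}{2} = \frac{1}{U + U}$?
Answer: $\frac{1}{5131563} \approx 1.9487 \cdot 10^{-7}$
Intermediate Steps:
$S{\left(U \right)} = \frac{1}{U}$ ($S{\left(U \right)} = \frac{2}{U + U} = \frac{2}{2 U} = 2 \frac{1}{2 U} = \frac{1}{U}$)
$B = -16607$ ($B = 26345 - 42952 = -16607$)
$\frac{S{\left(-309 \right)}}{B} = \frac{1}{\left(-309\right) \left(-16607\right)} = \left(- \frac{1}{309}\right) \left(- \frac{1}{16607}\right) = \frac{1}{5131563}$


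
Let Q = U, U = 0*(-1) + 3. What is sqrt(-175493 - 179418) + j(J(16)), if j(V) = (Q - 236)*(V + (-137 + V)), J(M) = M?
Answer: 24465 + I*sqrt(354911) ≈ 24465.0 + 595.74*I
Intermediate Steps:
U = 3 (U = 0 + 3 = 3)
Q = 3
j(V) = 31921 - 466*V (j(V) = (3 - 236)*(V + (-137 + V)) = -233*(-137 + 2*V) = 31921 - 466*V)
sqrt(-175493 - 179418) + j(J(16)) = sqrt(-175493 - 179418) + (31921 - 466*16) = sqrt(-354911) + (31921 - 7456) = I*sqrt(354911) + 24465 = 24465 + I*sqrt(354911)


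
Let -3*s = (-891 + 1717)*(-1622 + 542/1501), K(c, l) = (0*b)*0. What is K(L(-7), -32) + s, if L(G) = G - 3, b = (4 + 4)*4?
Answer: 670183360/1501 ≈ 4.4649e+5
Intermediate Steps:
b = 32 (b = 8*4 = 32)
L(G) = -3 + G
K(c, l) = 0 (K(c, l) = (0*32)*0 = 0*0 = 0)
s = 670183360/1501 (s = -(-891 + 1717)*(-1622 + 542/1501)/3 = -826*(-1622 + 542*(1/1501))/3 = -826*(-1622 + 542/1501)/3 = -826*(-2434080)/(3*1501) = -⅓*(-2010550080/1501) = 670183360/1501 ≈ 4.4649e+5)
K(L(-7), -32) + s = 0 + 670183360/1501 = 670183360/1501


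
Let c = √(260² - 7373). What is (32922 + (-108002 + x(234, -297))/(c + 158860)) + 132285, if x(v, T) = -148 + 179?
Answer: 4169219287222151/25236439373 + 107971*√60227/25236439373 ≈ 1.6521e+5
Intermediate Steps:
x(v, T) = 31
c = √60227 (c = √(67600 - 7373) = √60227 ≈ 245.41)
(32922 + (-108002 + x(234, -297))/(c + 158860)) + 132285 = (32922 + (-108002 + 31)/(√60227 + 158860)) + 132285 = (32922 - 107971/(158860 + √60227)) + 132285 = 165207 - 107971/(158860 + √60227)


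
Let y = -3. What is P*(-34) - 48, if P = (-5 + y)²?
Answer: -2224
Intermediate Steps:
P = 64 (P = (-5 - 3)² = (-8)² = 64)
P*(-34) - 48 = 64*(-34) - 48 = -2176 - 48 = -2224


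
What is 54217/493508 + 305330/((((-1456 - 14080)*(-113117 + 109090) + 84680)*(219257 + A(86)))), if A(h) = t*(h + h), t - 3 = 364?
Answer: 29972937593524892/272827381855439103 ≈ 0.10986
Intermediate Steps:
t = 367 (t = 3 + 364 = 367)
A(h) = 734*h (A(h) = 367*(h + h) = 367*(2*h) = 734*h)
54217/493508 + 305330/((((-1456 - 14080)*(-113117 + 109090) + 84680)*(219257 + A(86)))) = 54217/493508 + 305330/((((-1456 - 14080)*(-113117 + 109090) + 84680)*(219257 + 734*86))) = 54217*(1/493508) + 305330/(((-15536*(-4027) + 84680)*(219257 + 63124))) = 54217/493508 + 305330/(((62563472 + 84680)*282381)) = 54217/493508 + 305330/((62648152*282381)) = 54217/493508 + 305330/17690647809912 = 54217/493508 + 305330*(1/17690647809912) = 54217/493508 + 152665/8845323904956 = 29972937593524892/272827381855439103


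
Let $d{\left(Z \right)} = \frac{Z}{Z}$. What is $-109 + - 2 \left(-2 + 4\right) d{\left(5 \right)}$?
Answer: $-113$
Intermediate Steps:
$d{\left(Z \right)} = 1$
$-109 + - 2 \left(-2 + 4\right) d{\left(5 \right)} = -109 + - 2 \left(-2 + 4\right) 1 = -109 + \left(-2\right) 2 \cdot 1 = -109 - 4 = -113$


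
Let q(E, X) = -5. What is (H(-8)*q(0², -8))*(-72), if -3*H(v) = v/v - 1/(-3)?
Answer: -160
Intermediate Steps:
H(v) = -4/9 (H(v) = -(v/v - 1/(-3))/3 = -(1 - 1*(-⅓))/3 = -(1 + ⅓)/3 = -⅓*4/3 = -4/9)
(H(-8)*q(0², -8))*(-72) = -4/9*(-5)*(-72) = (20/9)*(-72) = -160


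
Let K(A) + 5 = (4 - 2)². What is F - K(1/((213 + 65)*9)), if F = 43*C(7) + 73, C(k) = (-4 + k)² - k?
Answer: 160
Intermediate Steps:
F = 159 (F = 43*((-4 + 7)² - 1*7) + 73 = 43*(3² - 7) + 73 = 43*(9 - 7) + 73 = 43*2 + 73 = 86 + 73 = 159)
K(A) = -1 (K(A) = -5 + (4 - 2)² = -5 + 2² = -5 + 4 = -1)
F - K(1/((213 + 65)*9)) = 159 - 1*(-1) = 159 + 1 = 160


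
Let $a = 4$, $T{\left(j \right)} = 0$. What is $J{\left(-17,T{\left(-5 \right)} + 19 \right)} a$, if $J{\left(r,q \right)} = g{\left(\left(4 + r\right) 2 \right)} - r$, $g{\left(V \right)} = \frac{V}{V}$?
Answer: $72$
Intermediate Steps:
$g{\left(V \right)} = 1$
$J{\left(r,q \right)} = 1 - r$
$J{\left(-17,T{\left(-5 \right)} + 19 \right)} a = \left(1 - -17\right) 4 = \left(1 + 17\right) 4 = 18 \cdot 4 = 72$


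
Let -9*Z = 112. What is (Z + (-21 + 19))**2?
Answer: 16900/81 ≈ 208.64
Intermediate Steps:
Z = -112/9 (Z = -1/9*112 = -112/9 ≈ -12.444)
(Z + (-21 + 19))**2 = (-112/9 + (-21 + 19))**2 = (-112/9 - 2)**2 = (-130/9)**2 = 16900/81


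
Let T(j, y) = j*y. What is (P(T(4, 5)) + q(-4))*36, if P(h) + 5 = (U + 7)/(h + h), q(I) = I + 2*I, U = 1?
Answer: -3024/5 ≈ -604.80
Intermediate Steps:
q(I) = 3*I
P(h) = -5 + 4/h (P(h) = -5 + (1 + 7)/(h + h) = -5 + 8/((2*h)) = -5 + 8*(1/(2*h)) = -5 + 4/h)
(P(T(4, 5)) + q(-4))*36 = ((-5 + 4/((4*5))) + 3*(-4))*36 = ((-5 + 4/20) - 12)*36 = ((-5 + 4*(1/20)) - 12)*36 = ((-5 + ⅕) - 12)*36 = (-24/5 - 12)*36 = -84/5*36 = -3024/5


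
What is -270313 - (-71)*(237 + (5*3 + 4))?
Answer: -252137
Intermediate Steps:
-270313 - (-71)*(237 + (5*3 + 4)) = -270313 - (-71)*(237 + (15 + 4)) = -270313 - (-71)*(237 + 19) = -270313 - (-71)*256 = -270313 - 1*(-18176) = -270313 + 18176 = -252137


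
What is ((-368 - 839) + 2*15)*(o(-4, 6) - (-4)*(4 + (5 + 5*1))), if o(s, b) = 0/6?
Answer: -65912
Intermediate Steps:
o(s, b) = 0 (o(s, b) = 0*(1/6) = 0)
((-368 - 839) + 2*15)*(o(-4, 6) - (-4)*(4 + (5 + 5*1))) = ((-368 - 839) + 2*15)*(0 - (-4)*(4 + (5 + 5*1))) = (-1207 + 30)*(0 - (-4)*(4 + (5 + 5))) = -1177*(0 - (-4)*(4 + 10)) = -1177*(0 - (-4)*14) = -1177*(0 - 1*(-56)) = -1177*(0 + 56) = -1177*56 = -65912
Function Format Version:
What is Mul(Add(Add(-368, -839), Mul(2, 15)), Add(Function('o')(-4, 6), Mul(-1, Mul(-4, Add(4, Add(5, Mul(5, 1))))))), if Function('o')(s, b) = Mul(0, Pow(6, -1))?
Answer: -65912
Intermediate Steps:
Function('o')(s, b) = 0 (Function('o')(s, b) = Mul(0, Rational(1, 6)) = 0)
Mul(Add(Add(-368, -839), Mul(2, 15)), Add(Function('o')(-4, 6), Mul(-1, Mul(-4, Add(4, Add(5, Mul(5, 1))))))) = Mul(Add(Add(-368, -839), Mul(2, 15)), Add(0, Mul(-1, Mul(-4, Add(4, Add(5, Mul(5, 1))))))) = Mul(Add(-1207, 30), Add(0, Mul(-1, Mul(-4, Add(4, Add(5, 5)))))) = Mul(-1177, Add(0, Mul(-1, Mul(-4, Add(4, 10))))) = Mul(-1177, Add(0, Mul(-1, Mul(-4, 14)))) = Mul(-1177, Add(0, Mul(-1, -56))) = Mul(-1177, Add(0, 56)) = Mul(-1177, 56) = -65912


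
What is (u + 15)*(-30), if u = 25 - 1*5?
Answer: -1050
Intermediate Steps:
u = 20 (u = 25 - 5 = 20)
(u + 15)*(-30) = (20 + 15)*(-30) = 35*(-30) = -1050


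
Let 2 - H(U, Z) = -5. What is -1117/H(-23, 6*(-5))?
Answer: -1117/7 ≈ -159.57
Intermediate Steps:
H(U, Z) = 7 (H(U, Z) = 2 - 1*(-5) = 2 + 5 = 7)
-1117/H(-23, 6*(-5)) = -1117/7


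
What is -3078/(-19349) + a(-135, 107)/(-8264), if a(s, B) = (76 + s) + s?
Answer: 14595149/79950068 ≈ 0.18255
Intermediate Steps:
a(s, B) = 76 + 2*s
-3078/(-19349) + a(-135, 107)/(-8264) = -3078/(-19349) + (76 + 2*(-135))/(-8264) = -3078*(-1/19349) + (76 - 270)*(-1/8264) = 3078/19349 - 194*(-1/8264) = 3078/19349 + 97/4132 = 14595149/79950068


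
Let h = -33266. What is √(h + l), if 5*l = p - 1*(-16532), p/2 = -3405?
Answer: 8*I*√12235/5 ≈ 176.98*I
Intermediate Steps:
p = -6810 (p = 2*(-3405) = -6810)
l = 9722/5 (l = (-6810 - 1*(-16532))/5 = (-6810 + 16532)/5 = (⅕)*9722 = 9722/5 ≈ 1944.4)
√(h + l) = √(-33266 + 9722/5) = √(-156608/5) = 8*I*√12235/5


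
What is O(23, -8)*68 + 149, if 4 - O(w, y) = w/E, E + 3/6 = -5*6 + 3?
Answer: 26283/55 ≈ 477.87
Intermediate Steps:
E = -55/2 (E = -½ + (-5*6 + 3) = -½ + (-30 + 3) = -½ - 27 = -55/2 ≈ -27.500)
O(w, y) = 4 + 2*w/55 (O(w, y) = 4 - w/(-55/2) = 4 - w*(-2)/55 = 4 - (-2)*w/55 = 4 + 2*w/55)
O(23, -8)*68 + 149 = (4 + (2/55)*23)*68 + 149 = (4 + 46/55)*68 + 149 = (266/55)*68 + 149 = 18088/55 + 149 = 26283/55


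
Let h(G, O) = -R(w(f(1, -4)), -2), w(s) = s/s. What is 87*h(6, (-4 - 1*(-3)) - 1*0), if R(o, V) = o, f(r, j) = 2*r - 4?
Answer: -87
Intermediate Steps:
f(r, j) = -4 + 2*r
w(s) = 1
h(G, O) = -1 (h(G, O) = -1*1 = -1)
87*h(6, (-4 - 1*(-3)) - 1*0) = 87*(-1) = -87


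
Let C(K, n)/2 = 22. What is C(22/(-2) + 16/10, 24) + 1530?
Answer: 1574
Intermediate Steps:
C(K, n) = 44 (C(K, n) = 2*22 = 44)
C(22/(-2) + 16/10, 24) + 1530 = 44 + 1530 = 1574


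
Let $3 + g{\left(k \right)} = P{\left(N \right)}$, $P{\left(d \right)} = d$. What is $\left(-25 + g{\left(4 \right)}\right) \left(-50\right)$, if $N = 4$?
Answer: $1200$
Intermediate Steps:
$g{\left(k \right)} = 1$ ($g{\left(k \right)} = -3 + 4 = 1$)
$\left(-25 + g{\left(4 \right)}\right) \left(-50\right) = \left(-25 + 1\right) \left(-50\right) = \left(-24\right) \left(-50\right) = 1200$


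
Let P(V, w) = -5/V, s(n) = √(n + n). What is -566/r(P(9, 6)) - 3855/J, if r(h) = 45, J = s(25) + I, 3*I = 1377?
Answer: -198842171/9478395 + 19275*√2/210631 ≈ -20.849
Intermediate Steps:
I = 459 (I = (⅓)*1377 = 459)
s(n) = √2*√n (s(n) = √(2*n) = √2*√n)
J = 459 + 5*√2 (J = √2*√25 + 459 = √2*5 + 459 = 5*√2 + 459 = 459 + 5*√2 ≈ 466.07)
-566/r(P(9, 6)) - 3855/J = -566/45 - 3855/(459 + 5*√2)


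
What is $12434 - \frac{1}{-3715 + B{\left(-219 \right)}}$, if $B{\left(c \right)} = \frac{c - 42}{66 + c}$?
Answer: $\frac{784908701}{63126} \approx 12434.0$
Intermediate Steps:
$B{\left(c \right)} = \frac{-42 + c}{66 + c}$
$12434 - \frac{1}{-3715 + B{\left(-219 \right)}} = 12434 - \frac{1}{-3715 + \frac{-42 - 219}{66 - 219}} = 12434 - \frac{1}{-3715 + \frac{1}{-153} \left(-261\right)} = 12434 - \frac{1}{-3715 - - \frac{29}{17}} = 12434 - \frac{1}{-3715 + \frac{29}{17}} = 12434 - \frac{1}{- \frac{63126}{17}} = 12434 - - \frac{17}{63126} = 12434 + \frac{17}{63126} = \frac{784908701}{63126}$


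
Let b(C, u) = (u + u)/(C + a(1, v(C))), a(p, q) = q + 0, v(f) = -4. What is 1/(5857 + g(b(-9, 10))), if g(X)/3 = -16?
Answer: 1/5809 ≈ 0.00017215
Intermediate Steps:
a(p, q) = q
b(C, u) = 2*u/(-4 + C) (b(C, u) = (u + u)/(C - 4) = (2*u)/(-4 + C) = 2*u/(-4 + C))
g(X) = -48 (g(X) = 3*(-16) = -48)
1/(5857 + g(b(-9, 10))) = 1/(5857 - 48) = 1/5809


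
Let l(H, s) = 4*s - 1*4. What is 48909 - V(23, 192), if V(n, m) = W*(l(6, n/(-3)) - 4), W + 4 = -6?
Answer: 145567/3 ≈ 48522.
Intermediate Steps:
W = -10 (W = -4 - 6 = -10)
l(H, s) = -4 + 4*s (l(H, s) = 4*s - 4 = -4 + 4*s)
V(n, m) = 80 + 40*n/3 (V(n, m) = -10*((-4 + 4*(n/(-3))) - 4) = -10*((-4 + 4*(n*(-⅓))) - 4) = -10*((-4 + 4*(-n/3)) - 4) = -10*((-4 - 4*n/3) - 4) = -10*(-8 - 4*n/3) = 80 + 40*n/3)
48909 - V(23, 192) = 48909 - (80 + (40/3)*23) = 48909 - (80 + 920/3) = 48909 - 1*1160/3 = 48909 - 1160/3 = 145567/3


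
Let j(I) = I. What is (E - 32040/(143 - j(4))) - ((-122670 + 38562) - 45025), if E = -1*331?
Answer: 17871438/139 ≈ 1.2857e+5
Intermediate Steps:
E = -331
(E - 32040/(143 - j(4))) - ((-122670 + 38562) - 45025) = (-331 - 32040/(143 - 1*4)) - ((-122670 + 38562) - 45025) = (-331 - 32040/(143 - 4)) - (-84108 - 45025) = (-331 - 32040/139) - 1*(-129133) = (-331 - 32040/139) + 129133 = -78049/139 + 129133 = 17871438/139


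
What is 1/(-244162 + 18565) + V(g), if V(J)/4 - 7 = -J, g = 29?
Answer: -19852537/225597 ≈ -88.000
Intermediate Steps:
V(J) = 28 - 4*J (V(J) = 28 + 4*(-J) = 28 - 4*J)
1/(-244162 + 18565) + V(g) = 1/(-244162 + 18565) + (28 - 4*29) = 1/(-225597) + (28 - 116) = -1/225597 - 88 = -19852537/225597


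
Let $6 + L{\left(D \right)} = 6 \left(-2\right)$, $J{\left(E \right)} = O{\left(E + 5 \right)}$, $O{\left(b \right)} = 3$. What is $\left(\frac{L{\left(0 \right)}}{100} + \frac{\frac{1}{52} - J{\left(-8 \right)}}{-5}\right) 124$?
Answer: $\frac{16771}{325} \approx 51.603$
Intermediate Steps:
$J{\left(E \right)} = 3$
$L{\left(D \right)} = -18$ ($L{\left(D \right)} = -6 + 6 \left(-2\right) = -6 - 12 = -18$)
$\left(\frac{L{\left(0 \right)}}{100} + \frac{\frac{1}{52} - J{\left(-8 \right)}}{-5}\right) 124 = \left(- \frac{18}{100} + \frac{\frac{1}{52} - 3}{-5}\right) 124 = \left(\left(-18\right) \frac{1}{100} + \left(\frac{1}{52} - 3\right) \left(- \frac{1}{5}\right)\right) 124 = \left(- \frac{9}{50} - - \frac{31}{52}\right) 124 = \left(- \frac{9}{50} + \frac{31}{52}\right) 124 = \frac{541}{1300} \cdot 124 = \frac{16771}{325}$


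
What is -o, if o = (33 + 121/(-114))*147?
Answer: -178409/38 ≈ -4695.0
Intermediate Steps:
o = 178409/38 (o = (33 + 121*(-1/114))*147 = (33 - 121/114)*147 = (3641/114)*147 = 178409/38 ≈ 4695.0)
-o = -1*178409/38 = -178409/38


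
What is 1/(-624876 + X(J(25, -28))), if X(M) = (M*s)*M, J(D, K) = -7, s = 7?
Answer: -1/624533 ≈ -1.6012e-6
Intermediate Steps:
X(M) = 7*M**2 (X(M) = (M*7)*M = (7*M)*M = 7*M**2)
1/(-624876 + X(J(25, -28))) = 1/(-624876 + 7*(-7)**2) = 1/(-624876 + 7*49) = 1/(-624876 + 343) = 1/(-624533) = -1/624533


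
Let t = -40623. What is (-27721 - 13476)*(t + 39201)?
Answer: 58582134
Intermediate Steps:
(-27721 - 13476)*(t + 39201) = (-27721 - 13476)*(-40623 + 39201) = -41197*(-1422) = 58582134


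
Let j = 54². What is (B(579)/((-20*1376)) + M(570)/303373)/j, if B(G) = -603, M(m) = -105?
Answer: 8573539/1159293980160 ≈ 7.3955e-6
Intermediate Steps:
j = 2916
(B(579)/((-20*1376)) + M(570)/303373)/j = (-603/((-20*1376)) - 105/303373)/2916 = (-603/(-27520) - 105*1/303373)*(1/2916) = (-603*(-1/27520) - 15/43339)*(1/2916) = (603/27520 - 15/43339)*(1/2916) = (25720617/1192689280)*(1/2916) = 8573539/1159293980160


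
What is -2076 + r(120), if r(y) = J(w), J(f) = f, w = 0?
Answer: -2076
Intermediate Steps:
r(y) = 0
-2076 + r(120) = -2076 + 0 = -2076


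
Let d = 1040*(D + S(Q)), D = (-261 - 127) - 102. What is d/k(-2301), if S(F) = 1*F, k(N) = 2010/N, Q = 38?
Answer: 36055136/67 ≈ 5.3814e+5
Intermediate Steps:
S(F) = F
D = -490 (D = -388 - 102 = -490)
d = -470080 (d = 1040*(-490 + 38) = 1040*(-452) = -470080)
d/k(-2301) = -470080/(2010/(-2301)) = -470080/(2010*(-1/2301)) = -470080/(-670/767) = -470080*(-767/670) = 36055136/67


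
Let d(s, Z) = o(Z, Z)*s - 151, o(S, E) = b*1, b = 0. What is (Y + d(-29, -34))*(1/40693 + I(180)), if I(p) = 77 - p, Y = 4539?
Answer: -18391766664/40693 ≈ -4.5196e+5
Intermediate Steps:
o(S, E) = 0 (o(S, E) = 0*1 = 0)
d(s, Z) = -151 (d(s, Z) = 0*s - 151 = 0 - 151 = -151)
(Y + d(-29, -34))*(1/40693 + I(180)) = (4539 - 151)*(1/40693 + (77 - 1*180)) = 4388*(1/40693 + (77 - 180)) = 4388*(1/40693 - 103) = 4388*(-4191378/40693) = -18391766664/40693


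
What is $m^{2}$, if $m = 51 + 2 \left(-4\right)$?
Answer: $1849$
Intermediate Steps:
$m = 43$ ($m = 51 - 8 = 43$)
$m^{2} = 43^{2} = 1849$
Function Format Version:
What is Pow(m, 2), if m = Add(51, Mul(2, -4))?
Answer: 1849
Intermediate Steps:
m = 43 (m = Add(51, -8) = 43)
Pow(m, 2) = Pow(43, 2) = 1849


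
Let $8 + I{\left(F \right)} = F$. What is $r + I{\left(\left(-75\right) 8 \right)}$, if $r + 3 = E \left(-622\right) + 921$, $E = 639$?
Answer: $-397148$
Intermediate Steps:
$I{\left(F \right)} = -8 + F$
$r = -396540$ ($r = -3 + \left(639 \left(-622\right) + 921\right) = -3 + \left(-397458 + 921\right) = -3 - 396537 = -396540$)
$r + I{\left(\left(-75\right) 8 \right)} = -396540 - 608 = -397148$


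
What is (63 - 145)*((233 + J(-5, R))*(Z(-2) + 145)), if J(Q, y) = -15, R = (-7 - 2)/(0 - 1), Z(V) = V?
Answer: -2556268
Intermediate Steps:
R = 9 (R = -9/(-1) = -9*(-1) = 9)
(63 - 145)*((233 + J(-5, R))*(Z(-2) + 145)) = (63 - 145)*((233 - 15)*(-2 + 145)) = -17876*143 = -82*31174 = -2556268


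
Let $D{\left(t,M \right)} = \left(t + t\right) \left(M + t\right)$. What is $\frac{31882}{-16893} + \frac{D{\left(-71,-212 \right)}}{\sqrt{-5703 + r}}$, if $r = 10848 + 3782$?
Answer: $- \frac{31882}{16893} + \frac{40186 \sqrt{8927}}{8927} \approx 423.44$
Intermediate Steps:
$D{\left(t,M \right)} = 2 t \left(M + t\right)$
$r = 14630$
$\frac{31882}{-16893} + \frac{D{\left(-71,-212 \right)}}{\sqrt{-5703 + r}} = \frac{31882}{-16893} + \frac{2 \left(-71\right) \left(-212 - 71\right)}{\sqrt{-5703 + 14630}} = 31882 \left(- \frac{1}{16893}\right) + \frac{2 \left(-71\right) \left(-283\right)}{\sqrt{8927}} = - \frac{31882}{16893} + 40186 \frac{\sqrt{8927}}{8927} = - \frac{31882}{16893} + \frac{40186 \sqrt{8927}}{8927}$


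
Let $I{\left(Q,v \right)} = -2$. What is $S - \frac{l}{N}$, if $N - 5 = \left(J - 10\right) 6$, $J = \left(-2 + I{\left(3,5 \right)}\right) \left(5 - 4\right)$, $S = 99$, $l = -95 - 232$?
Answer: $\frac{7494}{79} \approx 94.861$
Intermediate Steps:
$l = -327$
$J = -4$ ($J = \left(-2 - 2\right) \left(5 - 4\right) = \left(-4\right) 1 = -4$)
$N = -79$ ($N = 5 + \left(-4 - 10\right) 6 = 5 - 84 = -79$)
$S - \frac{l}{N} = 99 - - \frac{327}{-79} = 99 - \left(-327\right) \left(- \frac{1}{79}\right) = 99 - \frac{327}{79} = \frac{7494}{79}$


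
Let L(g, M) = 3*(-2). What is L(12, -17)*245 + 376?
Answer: -1094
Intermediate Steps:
L(g, M) = -6
L(12, -17)*245 + 376 = -6*245 + 376 = -1470 + 376 = -1094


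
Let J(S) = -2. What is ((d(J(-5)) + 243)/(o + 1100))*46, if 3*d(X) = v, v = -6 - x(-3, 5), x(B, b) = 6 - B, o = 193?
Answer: 10948/1293 ≈ 8.4671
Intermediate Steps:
v = -15 (v = -6 - (6 - 1*(-3)) = -6 - (6 + 3) = -6 - 1*9 = -6 - 9 = -15)
d(X) = -5 (d(X) = (⅓)*(-15) = -5)
((d(J(-5)) + 243)/(o + 1100))*46 = ((-5 + 243)/(193 + 1100))*46 = (238/1293)*46 = 10948/1293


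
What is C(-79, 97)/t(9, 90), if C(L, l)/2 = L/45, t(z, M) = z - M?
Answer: 158/3645 ≈ 0.043347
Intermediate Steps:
C(L, l) = 2*L/45 (C(L, l) = 2*(L/45) = 2*L/45)
C(-79, 97)/t(9, 90) = ((2/45)*(-79))/(9 - 1*90) = -158/(45*(9 - 90)) = -158/45/(-81) = -158/45*(-1/81) = 158/3645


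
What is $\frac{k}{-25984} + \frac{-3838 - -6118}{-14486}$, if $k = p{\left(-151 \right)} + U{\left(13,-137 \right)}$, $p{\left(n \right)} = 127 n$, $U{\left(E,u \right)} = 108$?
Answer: $\frac{108495007}{188202112} \approx 0.57648$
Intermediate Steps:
$k = -19069$ ($k = 127 \left(-151\right) + 108 = -19177 + 108 = -19069$)
$\frac{k}{-25984} + \frac{-3838 - -6118}{-14486} = - \frac{19069}{-25984} + \frac{-3838 - -6118}{-14486} = \left(-19069\right) \left(- \frac{1}{25984}\right) + \left(-3838 + 6118\right) \left(- \frac{1}{14486}\right) = \frac{19069}{25984} + 2280 \left(- \frac{1}{14486}\right) = \frac{19069}{25984} - \frac{1140}{7243} = \frac{108495007}{188202112}$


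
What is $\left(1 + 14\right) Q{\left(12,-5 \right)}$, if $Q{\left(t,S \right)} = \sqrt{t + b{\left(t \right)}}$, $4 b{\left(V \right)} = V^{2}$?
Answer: $60 \sqrt{3} \approx 103.92$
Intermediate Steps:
$b{\left(V \right)} = \frac{V^{2}}{4}$
$Q{\left(t,S \right)} = \sqrt{t + \frac{t^{2}}{4}}$
$\left(1 + 14\right) Q{\left(12,-5 \right)} = \left(1 + 14\right) \frac{\sqrt{12 \left(4 + 12\right)}}{2} = 15 \frac{\sqrt{12 \cdot 16}}{2} = 15 \frac{\sqrt{192}}{2} = 15 \frac{8 \sqrt{3}}{2} = 15 \cdot 4 \sqrt{3} = 60 \sqrt{3}$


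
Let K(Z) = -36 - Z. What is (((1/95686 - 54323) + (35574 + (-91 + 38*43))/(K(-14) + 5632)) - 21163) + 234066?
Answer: 21282262842418/134199615 ≈ 1.5859e+5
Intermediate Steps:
(((1/95686 - 54323) + (35574 + (-91 + 38*43))/(K(-14) + 5632)) - 21163) + 234066 = (((1/95686 - 54323) + (35574 + (-91 + 38*43))/((-36 - 1*(-14)) + 5632)) - 21163) + 234066 = (((1/95686 - 54323) + (35574 + (-91 + 1634))/((-36 + 14) + 5632)) - 21163) + 234066 = ((-5197950577/95686 + (35574 + 1543)/(-22 + 5632)) - 21163) + 234066 = ((-5197950577/95686 + 37117/5610) - 21163) + 234066 = (-7289237789927/134199615 - 21163) + 234066 = -10129304242172/134199615 + 234066 = 21282262842418/134199615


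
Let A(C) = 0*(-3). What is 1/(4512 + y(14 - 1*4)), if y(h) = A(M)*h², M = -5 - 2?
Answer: 1/4512 ≈ 0.00022163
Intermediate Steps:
M = -7
A(C) = 0
y(h) = 0 (y(h) = 0*h² = 0)
1/(4512 + y(14 - 1*4)) = 1/(4512 + 0) = 1/4512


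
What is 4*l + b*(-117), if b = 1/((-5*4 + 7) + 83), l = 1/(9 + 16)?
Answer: -529/350 ≈ -1.5114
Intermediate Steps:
l = 1/25 ≈ 0.040000
b = 1/70 (b = 1/((-20 + 7) + 83) = 1/(-13 + 83) = 1/70 ≈ 0.014286)
4*l + b*(-117) = 4*(1/25) + (1/70)*(-117) = 4/25 - 117/70 = -529/350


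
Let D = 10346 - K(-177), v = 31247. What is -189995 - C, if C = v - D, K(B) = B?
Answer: -210719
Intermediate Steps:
D = 10523 (D = 10346 - 1*(-177) = 10346 + 177 = 10523)
C = 20724 (C = 31247 - 1*10523 = 31247 - 10523 = 20724)
-189995 - C = -189995 - 1*20724 = -189995 - 20724 = -210719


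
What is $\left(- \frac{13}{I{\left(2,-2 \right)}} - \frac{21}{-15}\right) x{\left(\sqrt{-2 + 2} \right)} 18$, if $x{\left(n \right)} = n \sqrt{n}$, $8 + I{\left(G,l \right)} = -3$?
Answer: $0$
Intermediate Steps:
$I{\left(G,l \right)} = -11$ ($I{\left(G,l \right)} = -8 - 3 = -11$)
$x{\left(n \right)} = n^{\frac{3}{2}}$
$\left(- \frac{13}{I{\left(2,-2 \right)}} - \frac{21}{-15}\right) x{\left(\sqrt{-2 + 2} \right)} 18 = \left(- \frac{13}{-11} - \frac{21}{-15}\right) \left(\sqrt{-2 + 2}\right)^{\frac{3}{2}} \cdot 18 = \left(\left(-13\right) \left(- \frac{1}{11}\right) - - \frac{7}{5}\right) \left(\sqrt{0}\right)^{\frac{3}{2}} \cdot 18 = \left(\frac{13}{11} + \frac{7}{5}\right) 0^{\frac{3}{2}} \cdot 18 = \frac{142}{55} \cdot 0 \cdot 18 = 0 \cdot 18 = 0$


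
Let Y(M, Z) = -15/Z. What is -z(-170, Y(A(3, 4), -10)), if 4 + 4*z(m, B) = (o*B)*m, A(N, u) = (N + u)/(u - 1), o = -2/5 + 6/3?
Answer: 103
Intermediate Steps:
o = 8/5 (o = -2*1/5 + 6*(1/3) = -2/5 + 2 = 8/5 ≈ 1.6000)
A(N, u) = (N + u)/(-1 + u)
z(m, B) = -1 + 2*B*m/5 (z(m, B) = -1 + ((8*B/5)*m)/4 = -1 + (8*B*m/5)/4 = -1 + 2*B*m/5)
-z(-170, Y(A(3, 4), -10)) = -(-1 + (2/5)*(-15/(-10))*(-170)) = -(-1 + (2/5)*(-15*(-1/10))*(-170)) = -(-1 + (2/5)*(3/2)*(-170)) = -(-1 - 102) = -1*(-103) = 103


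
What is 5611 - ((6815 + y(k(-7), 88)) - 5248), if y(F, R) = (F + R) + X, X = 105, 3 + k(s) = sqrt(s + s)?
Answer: 3854 - I*sqrt(14) ≈ 3854.0 - 3.7417*I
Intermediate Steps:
k(s) = -3 + sqrt(2)*sqrt(s) (k(s) = -3 + sqrt(s + s) = -3 + sqrt(2*s) = -3 + sqrt(2)*sqrt(s))
y(F, R) = 105 + F + R (y(F, R) = (F + R) + 105 = 105 + F + R)
5611 - ((6815 + y(k(-7), 88)) - 5248) = 5611 - ((6815 + (105 + (-3 + sqrt(2)*sqrt(-7)) + 88)) - 5248) = 5611 - ((6815 + (105 + (-3 + sqrt(2)*(I*sqrt(7))) + 88)) - 5248) = 5611 - ((6815 + (105 + (-3 + I*sqrt(14)) + 88)) - 5248) = 5611 - ((6815 + (190 + I*sqrt(14))) - 5248) = 5611 - ((7005 + I*sqrt(14)) - 5248) = 5611 - (1757 + I*sqrt(14)) = 5611 + (-1757 - I*sqrt(14)) = 3854 - I*sqrt(14)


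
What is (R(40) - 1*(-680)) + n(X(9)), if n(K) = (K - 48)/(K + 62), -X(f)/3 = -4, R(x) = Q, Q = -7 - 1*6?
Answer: 24661/37 ≈ 666.51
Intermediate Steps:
Q = -13 (Q = -7 - 6 = -13)
R(x) = -13
X(f) = 12 (X(f) = -3*(-4) = 12)
n(K) = (-48 + K)/(62 + K)
(R(40) - 1*(-680)) + n(X(9)) = (-13 - 1*(-680)) + (-48 + 12)/(62 + 12) = (-13 + 680) - 36/74 = 667 + (1/74)*(-36) = 667 - 18/37 = 24661/37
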